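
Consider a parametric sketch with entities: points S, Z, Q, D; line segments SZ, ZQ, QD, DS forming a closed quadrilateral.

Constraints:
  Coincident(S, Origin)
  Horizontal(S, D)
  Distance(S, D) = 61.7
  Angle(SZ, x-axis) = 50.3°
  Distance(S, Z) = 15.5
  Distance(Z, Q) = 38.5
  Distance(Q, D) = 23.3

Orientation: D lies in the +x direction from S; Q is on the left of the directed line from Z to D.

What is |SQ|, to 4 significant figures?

51.33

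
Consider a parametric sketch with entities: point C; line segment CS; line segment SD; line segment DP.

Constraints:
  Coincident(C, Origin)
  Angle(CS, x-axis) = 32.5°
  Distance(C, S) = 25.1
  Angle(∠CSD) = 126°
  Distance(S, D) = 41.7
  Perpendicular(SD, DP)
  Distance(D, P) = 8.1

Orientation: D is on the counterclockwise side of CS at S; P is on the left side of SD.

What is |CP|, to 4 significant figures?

57.76

C is at the origin; CS runs at 32.5° with length 25.1, so S = 25.1·(cos 32.5°, sin 32.5°) = (21.17, 13.49). ∠CSD = 126.0°, so SD runs at 32.5° + (180° − 126.0°) = 86.50° from the x-axis; with |SD| = 41.7, D = S + 41.7·(cos 86.50°, sin 86.50°) = (23.71, 55.11). The perpendicularity gives DP at right angles to SD; with |DP| = 8.1 on the left of SD, P = D + 8.1·(-0.9981, 0.06105) = (15.63, 55.60). Then |CP| = |P − C| = 57.76.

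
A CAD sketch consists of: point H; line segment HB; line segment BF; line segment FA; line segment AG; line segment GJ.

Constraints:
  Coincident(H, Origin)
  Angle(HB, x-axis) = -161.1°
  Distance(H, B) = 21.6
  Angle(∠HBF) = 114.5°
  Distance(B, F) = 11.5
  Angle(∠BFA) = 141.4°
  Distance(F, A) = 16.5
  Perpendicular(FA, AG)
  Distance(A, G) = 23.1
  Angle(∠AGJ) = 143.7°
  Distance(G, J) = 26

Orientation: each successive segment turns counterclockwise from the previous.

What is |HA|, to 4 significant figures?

34.64

∠HBF = 114.5° gives BF at -95.60° from the x-axis; with |BF| = 11.5, F = (-21.56, -18.44). ∠BFA = 141.4° gives FA at -57.00° from the x-axis; with |FA| = 16.5, A = (-12.57, -32.28). Then |HA| = |A − H| = 34.64.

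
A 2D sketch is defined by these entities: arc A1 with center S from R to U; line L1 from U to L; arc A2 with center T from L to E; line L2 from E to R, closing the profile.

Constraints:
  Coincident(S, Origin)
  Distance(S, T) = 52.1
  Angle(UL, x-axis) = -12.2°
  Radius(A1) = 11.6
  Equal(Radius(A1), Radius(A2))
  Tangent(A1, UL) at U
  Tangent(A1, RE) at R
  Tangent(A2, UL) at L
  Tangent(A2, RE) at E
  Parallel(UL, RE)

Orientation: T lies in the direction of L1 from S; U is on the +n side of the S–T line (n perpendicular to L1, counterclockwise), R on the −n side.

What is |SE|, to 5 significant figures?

53.376

Tangency of A1 to both parallel lines with radius 11.6 puts U and R at S ± 11.6·n: U = (2.4514, 11.338), R = (-2.4514, -11.338). Equal radii place L and E the same way about T: L = T + 11.6·n = (53.375, 0.32800), E = T − 11.6·n = (48.472, -22.348). Then |SE| = |E − S| = 53.376.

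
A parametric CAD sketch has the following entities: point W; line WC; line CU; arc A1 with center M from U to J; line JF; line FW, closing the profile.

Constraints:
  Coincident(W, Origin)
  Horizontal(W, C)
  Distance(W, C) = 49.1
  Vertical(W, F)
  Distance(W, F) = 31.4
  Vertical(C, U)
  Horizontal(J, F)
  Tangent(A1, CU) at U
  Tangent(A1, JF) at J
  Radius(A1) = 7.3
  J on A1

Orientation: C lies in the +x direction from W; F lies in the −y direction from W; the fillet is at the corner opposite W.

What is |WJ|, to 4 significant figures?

52.28

W is at the origin; W and C share the same y with |WC| = 49.1 and C on the +x side, so C = (49.10, 0.000). WF is vertical with |WF| = 31.4 and F on the −y side, so F = (0.000, -31.40). The virtual corner opposite W is at (49.10, -31.40). Tangency of A1 to CU means the radius MU is perpendicular to CU and A1 meets JF tangentially, so MJ is at right angles to JF, with radius 7.3, so the center M sits 7.3 in from both sides at M = (41.80, -24.10). That places the tangent points at U = (49.10, -24.10) on CU and J = (41.80, -31.40) on JF. Then |WJ| = |J − W| = 52.28.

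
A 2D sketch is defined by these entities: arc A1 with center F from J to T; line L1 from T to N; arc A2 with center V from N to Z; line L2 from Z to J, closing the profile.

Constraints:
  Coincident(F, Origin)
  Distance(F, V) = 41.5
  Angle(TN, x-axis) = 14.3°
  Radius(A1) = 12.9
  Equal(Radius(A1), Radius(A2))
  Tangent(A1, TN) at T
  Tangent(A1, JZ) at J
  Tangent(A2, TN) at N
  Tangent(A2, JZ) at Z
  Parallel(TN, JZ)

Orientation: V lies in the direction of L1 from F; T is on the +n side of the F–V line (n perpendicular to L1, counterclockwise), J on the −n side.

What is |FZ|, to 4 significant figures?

43.46

Tangency of A1 to both parallel lines with radius 12.9 puts T and J at F ± 12.9·n: T = (-3.186, 12.50), J = (3.186, -12.50). Equal radii place N and Z the same way about V: N = V + 12.9·n = (37.03, 22.75), Z = V − 12.9·n = (43.40, -2.250). Then |FZ| = |Z − F| = 43.46.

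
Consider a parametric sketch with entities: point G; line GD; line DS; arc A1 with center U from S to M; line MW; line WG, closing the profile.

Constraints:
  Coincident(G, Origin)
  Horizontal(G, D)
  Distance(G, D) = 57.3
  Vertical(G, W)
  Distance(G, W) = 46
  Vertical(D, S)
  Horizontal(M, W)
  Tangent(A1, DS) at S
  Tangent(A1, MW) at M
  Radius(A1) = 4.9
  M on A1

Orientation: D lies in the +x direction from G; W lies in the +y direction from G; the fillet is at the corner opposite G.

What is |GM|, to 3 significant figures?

69.7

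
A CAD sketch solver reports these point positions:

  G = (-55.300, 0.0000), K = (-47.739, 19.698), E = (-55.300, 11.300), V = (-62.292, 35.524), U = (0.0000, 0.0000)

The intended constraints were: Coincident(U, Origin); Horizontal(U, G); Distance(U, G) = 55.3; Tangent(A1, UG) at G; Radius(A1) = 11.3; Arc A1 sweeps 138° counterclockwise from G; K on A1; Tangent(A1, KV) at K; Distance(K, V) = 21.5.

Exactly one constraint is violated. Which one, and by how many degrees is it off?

Tangent(A1, KV) at K — off by 5.40°.

U = (0.00, 0.00) ✓; U.y = 0.00, G.y = 0.00 ✓; |UG| = 55.30 ✓; ∠(EG, GU) = 90.00° ✓; |EG| = 11.30 ✓; bearing(E→K) − bearing(E→G) = 138.0° ✓; |EK| = 11.30 ✓; ∠(EK, KV) = 95.40° ✗; |KV| = 21.50 ✓.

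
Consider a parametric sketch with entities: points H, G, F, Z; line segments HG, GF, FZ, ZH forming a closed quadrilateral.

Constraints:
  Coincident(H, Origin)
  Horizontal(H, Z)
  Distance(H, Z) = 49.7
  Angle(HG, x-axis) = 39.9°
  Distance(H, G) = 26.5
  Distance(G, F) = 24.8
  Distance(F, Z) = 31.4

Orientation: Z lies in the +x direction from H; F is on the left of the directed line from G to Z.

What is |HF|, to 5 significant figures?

51.188

H is at the origin; H and Z share the same y with |HZ| = 49.7 and Z in +x, so Z = (49.7, 0). HG runs at 39.9° with |HG| = 26.5, so G = (20.330, 16.998). F is determined by |GF| = 24.8 and |FZ| = 31.4 together: it lies at the intersection of circle(G, 24.8) and circle(Z, 31.4). With |GZ| = 33.934, the foot of the radical line on GZ is 11.502 from G and the perpendicular offset is √(24.8² − 11.502²) = 21.971. Taking the left-of-GZ solution: F = (41.291, 30.253).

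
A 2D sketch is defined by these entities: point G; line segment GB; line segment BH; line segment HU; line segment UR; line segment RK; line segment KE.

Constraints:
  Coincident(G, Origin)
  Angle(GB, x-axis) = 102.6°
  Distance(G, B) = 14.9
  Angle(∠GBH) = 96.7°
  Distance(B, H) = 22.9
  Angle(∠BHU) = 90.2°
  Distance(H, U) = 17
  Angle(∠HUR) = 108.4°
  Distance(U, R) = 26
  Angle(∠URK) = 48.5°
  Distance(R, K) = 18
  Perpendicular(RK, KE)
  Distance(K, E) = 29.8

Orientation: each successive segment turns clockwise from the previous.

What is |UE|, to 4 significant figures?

10.36

G is at the origin; GB runs at 102.6° with length 14.9, so B = (-3.250, 14.54). ∠GBH = 96.7° gives BH at 19.30° from the x-axis; with |BH| = 22.9, H = (18.36, 22.11). ∠BHU = 90.2° gives HU at -70.50° from the x-axis; with |HU| = 17.0, U = (24.04, 6.085). ∠HUR = 108.4° gives UR at -142.1° from the x-axis; with |UR| = 26.0, R = (3.521, -9.886). ∠URK = 48.5° gives RK at 86.40° from the x-axis; with |RK| = 18.0, K = (4.651, 8.078). The perpendicularity gives KE at right angles to RK, so KE runs at -3.600°; with |KE| = 29.8, E = (34.39, 6.207). Then |UE| = |E − U| = 10.36.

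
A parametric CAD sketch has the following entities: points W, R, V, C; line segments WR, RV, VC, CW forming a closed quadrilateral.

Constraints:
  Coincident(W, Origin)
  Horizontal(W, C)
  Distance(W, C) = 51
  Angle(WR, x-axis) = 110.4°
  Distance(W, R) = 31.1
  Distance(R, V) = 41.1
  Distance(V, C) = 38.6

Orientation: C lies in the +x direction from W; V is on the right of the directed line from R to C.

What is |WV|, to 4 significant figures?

13.47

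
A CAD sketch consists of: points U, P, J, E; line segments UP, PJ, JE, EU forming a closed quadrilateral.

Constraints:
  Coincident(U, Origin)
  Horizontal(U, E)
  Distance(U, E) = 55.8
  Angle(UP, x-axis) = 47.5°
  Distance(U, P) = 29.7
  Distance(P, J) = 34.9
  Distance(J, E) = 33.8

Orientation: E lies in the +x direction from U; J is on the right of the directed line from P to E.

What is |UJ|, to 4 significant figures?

27.59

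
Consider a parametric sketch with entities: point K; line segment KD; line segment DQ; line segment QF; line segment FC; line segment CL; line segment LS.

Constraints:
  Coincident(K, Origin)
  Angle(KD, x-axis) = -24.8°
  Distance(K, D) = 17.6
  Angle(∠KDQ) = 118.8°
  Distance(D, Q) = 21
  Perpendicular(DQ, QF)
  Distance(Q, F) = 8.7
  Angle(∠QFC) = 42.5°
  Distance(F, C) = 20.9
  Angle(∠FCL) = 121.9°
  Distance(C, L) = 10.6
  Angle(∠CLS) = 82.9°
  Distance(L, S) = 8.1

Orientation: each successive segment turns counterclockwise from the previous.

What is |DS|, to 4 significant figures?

22.05

∠FCL = 121.9° gives CL at -38.00° from the x-axis; with |CL| = 10.6, L = (33.85, -15.23). ∠CLS = 82.9° gives LS at 59.10° from the x-axis; with |LS| = 8.1, S = (38.01, -8.275). Then |DS| = |S − D| = 22.05.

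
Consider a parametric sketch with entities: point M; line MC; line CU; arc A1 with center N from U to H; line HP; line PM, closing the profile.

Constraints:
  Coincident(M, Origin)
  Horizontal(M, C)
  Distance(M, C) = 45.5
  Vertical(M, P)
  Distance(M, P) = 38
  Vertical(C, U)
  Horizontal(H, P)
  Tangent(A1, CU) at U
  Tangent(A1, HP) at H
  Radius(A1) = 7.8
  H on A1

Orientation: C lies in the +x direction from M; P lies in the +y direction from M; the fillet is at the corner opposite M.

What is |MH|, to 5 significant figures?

53.528

The virtual corner opposite M is at (45.500, 38.000). Since A1 is tangent to CU there, NU ⟂ CU and A1 meets HP tangentially, so NH is at right angles to HP, with radius 7.8, so the center N sits 7.8 in from both sides at N = (37.700, 30.200). That places the tangent points at U = (45.500, 30.200) on CU and H = (37.700, 38.000) on HP. Then |MH| = |H − M| = 53.528.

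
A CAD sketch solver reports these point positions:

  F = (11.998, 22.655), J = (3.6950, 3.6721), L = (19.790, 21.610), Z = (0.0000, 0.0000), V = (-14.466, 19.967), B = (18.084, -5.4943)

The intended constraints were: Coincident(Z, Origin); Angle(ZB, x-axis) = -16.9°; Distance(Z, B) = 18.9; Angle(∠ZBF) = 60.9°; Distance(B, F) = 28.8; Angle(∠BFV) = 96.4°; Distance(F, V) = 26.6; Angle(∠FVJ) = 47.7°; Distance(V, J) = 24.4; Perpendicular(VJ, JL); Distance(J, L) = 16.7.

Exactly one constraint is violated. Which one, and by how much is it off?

Distance(J, L) = 16.7 — off by 7.40.

Z = (0.00, 0.00) ✓; ZB at -16.90° ✓; |ZB| = 18.90 ✓; ∠ZBF = 60.90° ✓; |BF| = 28.80 ✓; ∠BFV = 96.40° ✓; |FV| = 26.60 ✓; ∠FVJ = 47.70° ✓; |VJ| = 24.40 ✓; ∠(VJ, JL) = 90.00° ✓; |JL| = 24.10 ✗.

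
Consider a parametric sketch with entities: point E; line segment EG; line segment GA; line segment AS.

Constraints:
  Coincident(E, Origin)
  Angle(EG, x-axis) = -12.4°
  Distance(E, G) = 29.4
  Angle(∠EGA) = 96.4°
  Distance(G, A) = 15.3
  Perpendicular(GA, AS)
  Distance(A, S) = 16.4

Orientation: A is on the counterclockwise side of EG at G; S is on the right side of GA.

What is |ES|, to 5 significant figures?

49.254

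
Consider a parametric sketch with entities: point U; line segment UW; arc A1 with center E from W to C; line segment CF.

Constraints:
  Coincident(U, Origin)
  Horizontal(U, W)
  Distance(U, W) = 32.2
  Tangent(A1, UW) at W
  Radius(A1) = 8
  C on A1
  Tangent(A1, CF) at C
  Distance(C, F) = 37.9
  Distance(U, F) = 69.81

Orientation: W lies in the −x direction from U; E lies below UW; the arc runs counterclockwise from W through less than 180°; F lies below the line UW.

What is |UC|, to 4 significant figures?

38.79

Checks: U = (0.00, 0.00) ✓; |EC| = 8.000 ✓; ∠(EC, CF) = 90.00° ✓; |CF| = 37.90 ✓; |UF| = 69.81 ✓.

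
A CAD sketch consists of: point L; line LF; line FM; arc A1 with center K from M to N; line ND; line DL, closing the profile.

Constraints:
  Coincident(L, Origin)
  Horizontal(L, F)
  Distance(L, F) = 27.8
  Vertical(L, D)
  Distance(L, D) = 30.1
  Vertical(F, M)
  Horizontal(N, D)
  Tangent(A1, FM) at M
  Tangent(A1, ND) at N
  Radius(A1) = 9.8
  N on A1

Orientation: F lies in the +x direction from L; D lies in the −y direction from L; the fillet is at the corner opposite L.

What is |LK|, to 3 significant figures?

27.1

LD is vertical with |LD| = 30.1 and D on the −y side, so D = (0.00, -30.1). The virtual corner opposite L is at (27.8, -30.1). A1 meets FM tangentially, so KM is at right angles to FM and A1 meets ND tangentially, so KN is at right angles to ND, with radius 9.8, so the center K sits 9.8 in from both sides at K = (18.0, -20.3). Then |LK| = |K − L| = 27.1.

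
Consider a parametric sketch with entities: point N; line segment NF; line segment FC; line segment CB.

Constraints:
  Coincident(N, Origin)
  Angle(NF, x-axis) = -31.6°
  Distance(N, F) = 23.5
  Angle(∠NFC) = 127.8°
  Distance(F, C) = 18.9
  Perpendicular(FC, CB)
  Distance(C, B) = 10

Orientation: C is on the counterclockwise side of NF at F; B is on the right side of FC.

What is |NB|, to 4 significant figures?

43.88

N is at the origin; NF runs at -31.6° with length 23.5, so F = 23.5·(cos -31.6°, sin -31.6°) = (20.02, -12.31). ∠NFC = 127.8°, so FC runs at -31.6° + (180° − 127.8°) = 20.60° from the x-axis; with |FC| = 18.9, C = F + 18.9·(cos 20.60°, sin 20.60°) = (37.71, -5.664). FC ⟂ CB; with |CB| = 10.0 on the right of FC, B = C + 10.0·(0.3518, -0.9361) = (41.23, -15.02). Then |NB| = |B − N| = 43.88.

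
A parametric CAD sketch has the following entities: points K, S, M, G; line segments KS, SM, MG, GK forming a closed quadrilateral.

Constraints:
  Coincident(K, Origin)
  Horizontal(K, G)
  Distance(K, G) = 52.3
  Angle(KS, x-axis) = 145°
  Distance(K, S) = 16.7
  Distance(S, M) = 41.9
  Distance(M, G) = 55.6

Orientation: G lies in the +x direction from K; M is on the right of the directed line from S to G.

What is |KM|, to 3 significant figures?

28.6

Checks: |SM| = 41.90 ✓; |MG| = 55.60 ✓.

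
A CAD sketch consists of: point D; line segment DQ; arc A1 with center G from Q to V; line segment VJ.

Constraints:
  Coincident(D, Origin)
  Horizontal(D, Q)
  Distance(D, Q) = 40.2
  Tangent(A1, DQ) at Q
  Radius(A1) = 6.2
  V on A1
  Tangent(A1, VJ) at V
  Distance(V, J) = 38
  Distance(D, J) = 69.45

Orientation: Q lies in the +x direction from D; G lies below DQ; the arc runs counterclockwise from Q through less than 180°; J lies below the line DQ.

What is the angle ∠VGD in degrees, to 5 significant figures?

41.842°

D is at the origin; D and Q share the same y with |DQ| = 40.2 and Q on the +x side, so Q = (40.200, 0.0000). A1 meets DQ tangentially, so GQ is at right angles to DQ, so G = Q + (0, -6.2) = (40.200, -6.2000). Since GV ⟂ VJ (tangency), |GJ| = √(6.2² + 38.0²) = 38.502 regardless of where V sits on A1. So J lies on both circle(D, 69.45) and circle(G, 38.502); the below-DQ intersection is J = (55.742, -41.426). V is the foot of the tangent from J: V = (35.005, -9.5835).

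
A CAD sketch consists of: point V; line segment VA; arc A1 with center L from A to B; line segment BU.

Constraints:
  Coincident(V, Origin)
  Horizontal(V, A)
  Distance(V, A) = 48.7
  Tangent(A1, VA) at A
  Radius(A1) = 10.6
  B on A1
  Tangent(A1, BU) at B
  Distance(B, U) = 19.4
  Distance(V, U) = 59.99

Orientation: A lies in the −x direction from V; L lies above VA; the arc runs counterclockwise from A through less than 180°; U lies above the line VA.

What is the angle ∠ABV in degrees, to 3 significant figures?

96.2°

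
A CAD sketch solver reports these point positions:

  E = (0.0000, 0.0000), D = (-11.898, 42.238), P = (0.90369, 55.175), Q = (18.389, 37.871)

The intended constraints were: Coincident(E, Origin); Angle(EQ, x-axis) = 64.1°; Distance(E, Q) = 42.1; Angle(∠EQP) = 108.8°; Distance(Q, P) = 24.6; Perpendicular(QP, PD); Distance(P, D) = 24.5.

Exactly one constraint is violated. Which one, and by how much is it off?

Distance(P, D) = 24.5 — off by 6.30.

E = (0.00, 0.00) ✓; EQ at 64.10° ✓; |EQ| = 42.10 ✓; ∠EQP = 108.8° ✓; |QP| = 24.60 ✓; ∠(QP, PD) = 90.00° ✓; |PD| = 18.20 ✗.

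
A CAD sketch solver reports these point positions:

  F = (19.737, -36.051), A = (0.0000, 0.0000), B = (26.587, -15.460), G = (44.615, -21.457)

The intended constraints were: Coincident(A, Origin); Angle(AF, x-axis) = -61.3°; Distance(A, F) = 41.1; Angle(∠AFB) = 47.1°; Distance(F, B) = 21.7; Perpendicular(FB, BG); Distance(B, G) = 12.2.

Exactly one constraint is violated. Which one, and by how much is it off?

Distance(B, G) = 12.2 — off by 6.80.

A = (0.00, 0.00) ✓; AF at -61.30° ✓; |AF| = 41.10 ✓; ∠AFB = 47.10° ✓; |FB| = 21.70 ✓; ∠(FB, BG) = 90.00° ✓; |BG| = 19.00 ✗.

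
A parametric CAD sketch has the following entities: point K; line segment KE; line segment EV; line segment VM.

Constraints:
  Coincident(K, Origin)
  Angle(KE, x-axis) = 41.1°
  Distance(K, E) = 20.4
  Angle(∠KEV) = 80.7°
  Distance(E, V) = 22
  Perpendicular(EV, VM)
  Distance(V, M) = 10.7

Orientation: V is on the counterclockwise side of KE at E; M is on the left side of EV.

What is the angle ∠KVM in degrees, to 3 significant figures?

42.9°

K is at the origin; KE runs at 41.1° with length 20.4, so E = 20.4·(cos 41.1°, sin 41.1°) = (15.4, 13.4). ∠KEV = 80.7°, so EV runs at 41.1° + (180° − 80.7°) = 140° from the x-axis; with |EV| = 22.0, V = E + 22.0·(cos 140°, sin 140°) = (-1.58, 27.4). EV is perpendicular to VM; with |VM| = 10.7 on the left of EV, M = V + 10.7·(-0.637, -0.771) = (-8.40, 19.2). Then cos ∠KVM = VK·VM / (|VK||VM|), giving 42.9°.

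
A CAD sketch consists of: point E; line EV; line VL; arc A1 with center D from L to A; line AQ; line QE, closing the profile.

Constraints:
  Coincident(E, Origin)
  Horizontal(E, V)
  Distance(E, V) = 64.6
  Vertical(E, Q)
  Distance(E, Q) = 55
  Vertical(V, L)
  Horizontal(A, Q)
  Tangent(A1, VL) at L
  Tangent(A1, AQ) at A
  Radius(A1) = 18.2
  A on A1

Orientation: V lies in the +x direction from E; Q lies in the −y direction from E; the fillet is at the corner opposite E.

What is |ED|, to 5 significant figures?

59.222

E is at the origin; E and V share the same y with |EV| = 64.6 and V on the +x side, so V = (64.600, 0.0000). E and Q share the same x with |EQ| = 55.0 and Q on the −y side, so Q = (0.0000, -55.000). The virtual corner opposite E is at (64.600, -55.000). The tangent condition forces DL to be normal to VL and A1 meets AQ tangentially, so DA is at right angles to AQ, with radius 18.2, so the center D sits 18.2 in from both sides at D = (46.400, -36.800). Then |ED| = |D − E| = 59.222.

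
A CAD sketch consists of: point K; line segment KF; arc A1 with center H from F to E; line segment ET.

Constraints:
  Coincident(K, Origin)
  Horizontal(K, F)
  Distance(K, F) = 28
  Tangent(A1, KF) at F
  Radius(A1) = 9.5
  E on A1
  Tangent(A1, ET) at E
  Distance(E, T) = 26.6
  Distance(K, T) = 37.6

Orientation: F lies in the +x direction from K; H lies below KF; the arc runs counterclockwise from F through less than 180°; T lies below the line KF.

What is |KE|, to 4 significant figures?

20.31

K is at the origin; K and F share the same y with |KF| = 28.0 and F on the +x side, so F = (28.00, 0.000). Tangency of A1 to KF means the radius HF is perpendicular to KF, so H = F + (0, -9.5) = (28.00, -9.500). Since HE ⟂ ET (tangency), |HT| = √(9.5² + 26.6²) = 28.25 regardless of where E sits on A1. So T lies on both circle(K, 37.6) and circle(H, 28.25); the below-KF intersection is T = (14.90, -34.52). E is the foot of the tangent from T: E = (18.59, -8.181).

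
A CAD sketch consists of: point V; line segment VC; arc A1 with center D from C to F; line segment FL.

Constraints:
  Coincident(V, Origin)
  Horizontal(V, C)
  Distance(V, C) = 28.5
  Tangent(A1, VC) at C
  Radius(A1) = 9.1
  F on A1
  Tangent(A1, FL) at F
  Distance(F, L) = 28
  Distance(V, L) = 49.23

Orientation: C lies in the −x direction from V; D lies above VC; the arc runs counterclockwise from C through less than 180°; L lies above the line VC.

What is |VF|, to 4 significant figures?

23.69

V is at the origin; V and C share the same y with |VC| = 28.5 and C on the −x side, so C = (-28.50, 0.000). Since A1 is tangent to VC there, DC ⟂ VC, so D = C + (0, 9.1) = (-28.50, 9.100). Since DF ⟂ FL (tangency), |DL| = √(9.1² + 28.0²) = 29.44 regardless of where F sits on A1. So L lies on both circle(V, 49.23) and circle(D, 29.44); the above-VC intersection is L = (-30.74, 38.46). F is the foot of the tangent from L: F = (-20.08, 12.56).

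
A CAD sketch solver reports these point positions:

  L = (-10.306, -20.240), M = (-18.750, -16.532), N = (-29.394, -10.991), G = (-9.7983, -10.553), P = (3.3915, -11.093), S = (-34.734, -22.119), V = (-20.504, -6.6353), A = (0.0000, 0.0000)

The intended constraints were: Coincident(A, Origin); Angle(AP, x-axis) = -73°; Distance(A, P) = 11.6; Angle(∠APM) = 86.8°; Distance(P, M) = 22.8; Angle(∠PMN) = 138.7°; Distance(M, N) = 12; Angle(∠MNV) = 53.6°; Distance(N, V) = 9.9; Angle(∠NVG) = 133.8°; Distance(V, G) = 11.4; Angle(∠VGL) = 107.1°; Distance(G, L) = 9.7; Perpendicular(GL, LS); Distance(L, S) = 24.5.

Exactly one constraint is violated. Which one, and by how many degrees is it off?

Perpendicular(GL, LS) — off by 7.40°.

A = (0.00, 0.00) ✓; AP at -73.00° ✓; |AP| = 11.60 ✓; ∠APM = 86.80° ✓; |PM| = 22.80 ✓; ∠PMN = 138.7° ✓; |MN| = 12.00 ✓; ∠MNV = 53.60° ✓; |NV| = 9.900 ✓; ∠NVG = 133.8° ✓; |VG| = 11.40 ✓; ∠VGL = 107.1° ✓; |GL| = 9.700 ✓; ∠(GL, LS) = 82.60° ✗; |LS| = 24.50 ✓.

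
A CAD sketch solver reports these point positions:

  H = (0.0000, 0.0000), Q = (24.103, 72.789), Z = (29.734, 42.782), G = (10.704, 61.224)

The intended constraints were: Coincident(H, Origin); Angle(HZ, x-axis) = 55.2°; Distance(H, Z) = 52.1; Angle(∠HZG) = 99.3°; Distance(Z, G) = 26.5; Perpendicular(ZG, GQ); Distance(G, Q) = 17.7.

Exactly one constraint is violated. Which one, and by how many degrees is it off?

Perpendicular(ZG, GQ) — off by 5.10°.

H = (0.00, 0.00) ✓; HZ at 55.20° ✓; |HZ| = 52.10 ✓; ∠HZG = 99.30° ✓; |ZG| = 26.50 ✓; ∠(ZG, GQ) = 95.10° ✗; |GQ| = 17.70 ✓.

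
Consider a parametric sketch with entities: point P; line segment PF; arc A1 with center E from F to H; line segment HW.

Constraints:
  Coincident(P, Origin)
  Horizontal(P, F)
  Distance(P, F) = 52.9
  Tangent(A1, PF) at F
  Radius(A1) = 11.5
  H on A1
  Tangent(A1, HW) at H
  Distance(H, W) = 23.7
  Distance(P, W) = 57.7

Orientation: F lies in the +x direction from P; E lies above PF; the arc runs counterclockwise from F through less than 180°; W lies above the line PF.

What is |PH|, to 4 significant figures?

64.19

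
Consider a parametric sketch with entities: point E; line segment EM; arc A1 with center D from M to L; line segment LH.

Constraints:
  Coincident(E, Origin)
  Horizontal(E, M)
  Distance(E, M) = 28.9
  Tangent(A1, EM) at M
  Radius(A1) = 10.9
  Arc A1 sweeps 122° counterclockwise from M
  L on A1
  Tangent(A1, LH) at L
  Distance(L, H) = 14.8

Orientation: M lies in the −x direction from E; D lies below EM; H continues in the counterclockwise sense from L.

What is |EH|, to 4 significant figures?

42.10

E is at the origin; EM is horizontal with |EM| = 28.9 and M on the −x side, so M = (-28.90, 0.000). Tangency of A1 to EM means the radius DM is perpendicular to EM, so D = M + (0, -10.9) = (-28.90, -10.90). On A1, M sits at bearing 90° from D; a 122° counterclockwise sweep puts L at bearing 212°, so L = D + 10.9·(cos 212°, sin 212°) = (-38.14, -16.68). Tangency of A1 to LH means the radius DL is perpendicular to LH, so LH runs along (−sin 212°, cos 212°); with |LH| = 14.8, H = (-30.30, -29.23). Then |EH| = |H − E| = 42.10.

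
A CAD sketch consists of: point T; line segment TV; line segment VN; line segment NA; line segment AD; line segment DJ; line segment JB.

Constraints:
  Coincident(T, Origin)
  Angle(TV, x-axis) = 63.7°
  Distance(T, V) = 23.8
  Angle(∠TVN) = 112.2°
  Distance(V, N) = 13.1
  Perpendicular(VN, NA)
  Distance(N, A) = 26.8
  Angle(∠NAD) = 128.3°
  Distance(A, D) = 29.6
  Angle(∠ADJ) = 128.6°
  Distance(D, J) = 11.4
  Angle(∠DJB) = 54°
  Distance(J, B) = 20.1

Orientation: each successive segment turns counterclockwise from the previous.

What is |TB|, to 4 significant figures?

7.935

T is at the origin; TV runs at 63.7° with length 23.8, so V = (10.55, 21.34). ∠TVN = 112.2° gives VN at 131.5° from the x-axis; with |VN| = 13.1, N = (1.865, 31.15). VN is perpendicular to NA, so NA runs at -138.5°; with |NA| = 26.8, A = (-18.21, 13.39). ∠NAD = 128.3° gives AD at -86.80° from the x-axis; with |AD| = 29.6, D = (-16.55, -16.16). ∠ADJ = 128.6° gives DJ at -35.40° from the x-axis; with |DJ| = 11.4, J = (-7.262, -22.77). ∠DJB = 54.0° gives JB at 90.60° from the x-axis; with |JB| = 20.1, B = (-7.473, -2.669). Then |TB| = |B − T| = 7.935.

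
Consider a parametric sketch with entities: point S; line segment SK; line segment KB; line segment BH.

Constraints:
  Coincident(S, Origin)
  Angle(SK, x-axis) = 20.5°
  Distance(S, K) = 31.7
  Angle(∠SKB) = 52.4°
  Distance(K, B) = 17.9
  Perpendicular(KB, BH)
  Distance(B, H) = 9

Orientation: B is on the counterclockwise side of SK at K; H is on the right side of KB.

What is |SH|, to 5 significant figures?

34.146

∠SKB = 52.4°, so KB runs at 20.5° + (180° − 52.4°) = 148.10° from the x-axis; with |KB| = 17.9, B = K + 17.9·(cos 148.10°, sin 148.10°) = (14.496, 20.561). KB ⟂ BH; with |BH| = 9.0 on the right of KB, H = B + 9.0·(0.52844, 0.84897) = (19.252, 28.201). Then |SH| = |H − S| = 34.146.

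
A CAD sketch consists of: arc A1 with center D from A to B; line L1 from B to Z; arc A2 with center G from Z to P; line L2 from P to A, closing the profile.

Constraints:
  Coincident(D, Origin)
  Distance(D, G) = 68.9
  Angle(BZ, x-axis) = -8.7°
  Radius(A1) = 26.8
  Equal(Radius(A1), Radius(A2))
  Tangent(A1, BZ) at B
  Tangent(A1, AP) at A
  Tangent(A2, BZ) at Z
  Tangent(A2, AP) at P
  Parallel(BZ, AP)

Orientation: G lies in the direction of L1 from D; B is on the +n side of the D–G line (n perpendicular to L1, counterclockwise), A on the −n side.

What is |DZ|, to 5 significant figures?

73.929

Tangency of A1 to both parallel lines with radius 26.8 puts B and A at D ± 26.8·n: B = (4.0538, 26.492), A = (-4.0538, -26.492). Equal radii place Z and P the same way about G: Z = G + 26.8·n = (72.161, 16.070), P = G − 26.8·n = (64.053, -36.914). Then |DZ| = |Z − D| = 73.929.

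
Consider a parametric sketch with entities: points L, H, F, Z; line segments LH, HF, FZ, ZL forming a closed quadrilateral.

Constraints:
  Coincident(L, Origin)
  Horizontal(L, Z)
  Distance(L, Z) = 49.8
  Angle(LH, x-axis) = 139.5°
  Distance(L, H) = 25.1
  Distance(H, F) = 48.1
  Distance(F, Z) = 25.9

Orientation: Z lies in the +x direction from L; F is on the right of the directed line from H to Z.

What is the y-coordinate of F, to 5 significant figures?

-4.4840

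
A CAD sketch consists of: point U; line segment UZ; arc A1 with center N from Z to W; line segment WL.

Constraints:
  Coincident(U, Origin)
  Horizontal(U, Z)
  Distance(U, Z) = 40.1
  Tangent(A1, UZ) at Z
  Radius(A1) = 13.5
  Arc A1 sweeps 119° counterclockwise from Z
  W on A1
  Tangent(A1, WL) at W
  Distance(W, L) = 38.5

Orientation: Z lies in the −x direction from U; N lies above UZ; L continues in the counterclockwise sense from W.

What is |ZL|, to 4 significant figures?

54.15

U is at the origin; U and Z share the same y with |UZ| = 40.1 and Z on the −x side, so Z = (-40.10, 0.000). Since A1 is tangent to UZ there, NZ ⟂ UZ, so N = Z + (0, 13.5) = (-40.10, 13.50). On A1, Z sits at bearing -90° from N; a 119° counterclockwise sweep puts W at bearing 29°, so W = N + 13.5·(cos 29°, sin 29°) = (-28.29, 20.04). The tangent condition forces NW to be normal to WL, so WL runs along (−sin 29°, cos 29°); with |WL| = 38.5, L = (-46.96, 53.72). Then |ZL| = |L − Z| = 54.15.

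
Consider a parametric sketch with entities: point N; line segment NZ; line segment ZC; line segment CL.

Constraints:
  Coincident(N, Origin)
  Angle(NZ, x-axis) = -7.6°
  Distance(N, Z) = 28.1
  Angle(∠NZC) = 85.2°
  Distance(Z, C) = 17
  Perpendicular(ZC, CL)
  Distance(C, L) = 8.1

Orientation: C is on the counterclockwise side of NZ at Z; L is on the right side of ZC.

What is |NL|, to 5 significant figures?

38.960

N is at the origin; NZ runs at -7.6° with length 28.1, so Z = 28.1·(cos -7.6°, sin -7.6°) = (27.853, -3.7164). ∠NZC = 85.2°, so ZC runs at -7.6° + (180° − 85.2°) = 87.200° from the x-axis; with |ZC| = 17.0, C = Z + 17.0·(cos 87.200°, sin 87.200°) = (28.684, 13.263). ZC is perpendicular to CL; with |CL| = 8.1 on the right of ZC, L = C + 8.1·(0.99881, -0.048850) = (36.774, 12.868). Then |NL| = |L − N| = 38.960.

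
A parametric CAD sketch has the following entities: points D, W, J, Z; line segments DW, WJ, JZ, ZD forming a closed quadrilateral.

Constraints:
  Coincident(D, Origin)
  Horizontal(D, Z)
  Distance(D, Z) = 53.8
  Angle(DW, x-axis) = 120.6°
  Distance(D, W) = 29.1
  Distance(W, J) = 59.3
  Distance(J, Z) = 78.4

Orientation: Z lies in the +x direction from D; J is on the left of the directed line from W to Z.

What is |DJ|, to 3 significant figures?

74.9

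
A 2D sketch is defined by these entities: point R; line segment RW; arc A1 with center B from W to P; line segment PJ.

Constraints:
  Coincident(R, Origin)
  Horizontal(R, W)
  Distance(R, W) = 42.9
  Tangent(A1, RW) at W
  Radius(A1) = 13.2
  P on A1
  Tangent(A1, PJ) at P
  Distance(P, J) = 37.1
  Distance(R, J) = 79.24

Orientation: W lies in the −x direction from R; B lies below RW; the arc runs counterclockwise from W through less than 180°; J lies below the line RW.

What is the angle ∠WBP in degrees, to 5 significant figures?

76.543°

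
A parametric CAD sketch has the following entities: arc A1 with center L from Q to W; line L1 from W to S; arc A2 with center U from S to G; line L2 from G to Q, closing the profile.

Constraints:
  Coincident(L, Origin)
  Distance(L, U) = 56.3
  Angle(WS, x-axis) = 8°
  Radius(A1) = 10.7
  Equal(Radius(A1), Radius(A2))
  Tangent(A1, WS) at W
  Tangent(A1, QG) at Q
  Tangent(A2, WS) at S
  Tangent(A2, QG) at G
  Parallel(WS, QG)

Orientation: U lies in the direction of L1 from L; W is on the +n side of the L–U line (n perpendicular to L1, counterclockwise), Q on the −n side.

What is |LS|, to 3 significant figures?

57.3

The slot axis is L1's direction at 8.0°, so u = (cos 8.0°, sin 8.0°) = (0.990, 0.139) and n = (−sin 8.0°, cos 8.0°) = (-0.139, 0.990). L is at the origin and U lies 56.3 along u from L, so U = 56.3·u = (55.8, 7.84). Tangency of A1 to both parallel lines with radius 10.7 puts W and Q at L ± 10.7·n: W = (-1.49, 10.6), Q = (1.49, -10.6). Equal radii place S and G the same way about U: S = U + 10.7·n = (54.3, 18.4), G = U − 10.7·n = (57.2, -2.76). Then |LS| = |S − L| = 57.3.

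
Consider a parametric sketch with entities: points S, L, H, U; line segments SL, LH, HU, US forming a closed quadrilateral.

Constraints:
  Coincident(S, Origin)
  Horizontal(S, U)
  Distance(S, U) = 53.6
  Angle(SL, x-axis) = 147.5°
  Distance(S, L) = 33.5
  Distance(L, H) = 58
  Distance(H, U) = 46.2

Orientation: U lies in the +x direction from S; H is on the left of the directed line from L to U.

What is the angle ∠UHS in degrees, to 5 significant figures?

71.305°

Checks: S.y = 0.00, U.y = 0.00 ✓; |LH| = 58.00 ✓; |HU| = 46.20 ✓.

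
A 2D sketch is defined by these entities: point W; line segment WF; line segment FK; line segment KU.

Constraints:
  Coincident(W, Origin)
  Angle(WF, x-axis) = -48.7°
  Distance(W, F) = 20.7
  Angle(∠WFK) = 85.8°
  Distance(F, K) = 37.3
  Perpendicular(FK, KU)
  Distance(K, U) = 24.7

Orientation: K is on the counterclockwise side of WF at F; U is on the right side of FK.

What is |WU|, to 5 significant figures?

57.763

∠WFK = 85.8°, so FK runs at -48.7° + (180° − 85.8°) = 45.500° from the x-axis; with |FK| = 37.3, K = F + 37.3·(cos 45.500°, sin 45.500°) = (39.806, 11.053). The perpendicularity gives KU at right angles to FK; with |KU| = 24.7 on the right of FK, U = K + 24.7·(0.71325, -0.70091) = (57.423, -6.2594). Then |WU| = |U − W| = 57.763.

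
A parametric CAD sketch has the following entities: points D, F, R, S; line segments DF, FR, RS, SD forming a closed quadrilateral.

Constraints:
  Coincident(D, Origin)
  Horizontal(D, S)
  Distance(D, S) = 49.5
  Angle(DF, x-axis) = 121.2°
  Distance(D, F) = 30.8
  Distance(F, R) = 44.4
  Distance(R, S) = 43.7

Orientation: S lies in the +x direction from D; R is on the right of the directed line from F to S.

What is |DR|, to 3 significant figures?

13.6

Checks: |FR| = 44.40 ✓; |RS| = 43.70 ✓.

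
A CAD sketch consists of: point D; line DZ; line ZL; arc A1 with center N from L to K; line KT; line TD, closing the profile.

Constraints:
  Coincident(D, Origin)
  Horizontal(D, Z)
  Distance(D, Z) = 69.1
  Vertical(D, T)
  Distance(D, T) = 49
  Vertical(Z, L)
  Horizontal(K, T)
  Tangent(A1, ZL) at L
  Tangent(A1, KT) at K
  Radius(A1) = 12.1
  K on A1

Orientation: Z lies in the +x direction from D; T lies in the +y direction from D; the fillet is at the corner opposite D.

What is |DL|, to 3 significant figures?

78.3

D is at the origin; DZ is horizontal with |DZ| = 69.1 and Z on the +x side, so Z = (69.1, 0.00). DT is vertical with |DT| = 49.0 and T on the +y side, so T = (0.00, 49.0). The virtual corner opposite D is at (69.1, 49.0). The tangent condition forces NL to be normal to ZL and tangency of A1 to KT means the radius NK is perpendicular to KT, with radius 12.1, so the center N sits 12.1 in from both sides at N = (57.0, 36.9). That places the tangent points at L = (69.1, 36.9) on ZL and K = (57.0, 49.0) on KT. Then |DL| = |L − D| = 78.3.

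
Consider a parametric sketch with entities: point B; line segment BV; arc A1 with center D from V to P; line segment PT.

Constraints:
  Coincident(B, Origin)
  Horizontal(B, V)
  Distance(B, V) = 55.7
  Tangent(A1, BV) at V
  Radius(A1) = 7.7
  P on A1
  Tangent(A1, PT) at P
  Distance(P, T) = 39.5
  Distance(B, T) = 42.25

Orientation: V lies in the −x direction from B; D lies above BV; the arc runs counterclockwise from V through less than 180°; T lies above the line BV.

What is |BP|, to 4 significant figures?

49.74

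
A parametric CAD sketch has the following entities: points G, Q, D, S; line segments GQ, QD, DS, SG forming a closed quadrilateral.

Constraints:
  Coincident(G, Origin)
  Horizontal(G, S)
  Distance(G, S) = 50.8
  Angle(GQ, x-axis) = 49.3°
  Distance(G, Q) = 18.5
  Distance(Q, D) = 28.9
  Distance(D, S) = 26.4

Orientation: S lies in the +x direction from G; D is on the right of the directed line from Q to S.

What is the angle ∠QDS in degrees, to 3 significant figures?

96.2°

G is at the origin; G and S share the same y with |GS| = 50.8 and S in +x, so S = (50.8, 0). GQ runs at 49.3° with |GQ| = 18.5, so Q = (12.1, 14.0). D is determined by |QD| = 28.9 and |DS| = 26.4 together: it lies at the intersection of circle(Q, 28.9) and circle(S, 26.4). With |QS| = 41.2, the foot of the radical line on QS is 22.3 from Q and the perpendicular offset is √(28.9² − 22.3²) = 18.4. Taking the right-of-QS solution: D = (26.7, -10.9).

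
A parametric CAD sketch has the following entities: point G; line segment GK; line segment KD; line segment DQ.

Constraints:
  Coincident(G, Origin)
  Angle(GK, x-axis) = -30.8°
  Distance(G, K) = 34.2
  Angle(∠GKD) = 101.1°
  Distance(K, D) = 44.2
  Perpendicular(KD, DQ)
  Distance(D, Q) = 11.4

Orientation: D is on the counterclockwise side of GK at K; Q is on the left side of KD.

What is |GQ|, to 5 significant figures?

55.409

∠GKD = 101.1°, so KD runs at -30.8° + (180° − 101.1°) = 48.100° from the x-axis; with |KD| = 44.2, D = K + 44.2·(cos 48.100°, sin 48.100°) = (58.895, 15.387). KD is perpendicular to DQ; with |DQ| = 11.4 on the left of KD, Q = D + 11.4·(-0.74431, 0.66783) = (50.409, 23.000). Then |GQ| = |Q − G| = 55.409.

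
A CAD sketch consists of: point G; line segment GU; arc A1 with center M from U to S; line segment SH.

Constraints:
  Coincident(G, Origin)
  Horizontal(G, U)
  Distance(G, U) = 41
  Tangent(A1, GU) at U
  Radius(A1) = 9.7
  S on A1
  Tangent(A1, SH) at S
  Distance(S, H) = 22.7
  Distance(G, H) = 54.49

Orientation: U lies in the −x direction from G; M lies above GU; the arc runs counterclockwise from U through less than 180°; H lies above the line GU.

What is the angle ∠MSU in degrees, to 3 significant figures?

31.9°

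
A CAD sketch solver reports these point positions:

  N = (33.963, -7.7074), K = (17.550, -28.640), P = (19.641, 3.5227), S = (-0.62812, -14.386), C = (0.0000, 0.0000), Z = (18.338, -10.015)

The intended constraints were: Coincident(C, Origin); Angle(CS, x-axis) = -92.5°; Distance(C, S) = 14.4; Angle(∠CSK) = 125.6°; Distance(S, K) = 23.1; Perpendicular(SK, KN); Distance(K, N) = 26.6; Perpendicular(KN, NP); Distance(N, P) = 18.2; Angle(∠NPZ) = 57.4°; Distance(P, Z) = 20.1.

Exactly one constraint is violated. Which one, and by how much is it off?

Distance(P, Z) = 20.1 — off by 6.50.

C = (0.00, 0.00) ✓; CS at -92.50° ✓; |CS| = 14.40 ✓; ∠CSK = 125.6° ✓; |SK| = 23.10 ✓; ∠(SK, KN) = 90.00° ✓; |KN| = 26.60 ✓; ∠(KN, NP) = 90.00° ✓; |NP| = 18.20 ✓; ∠NPZ = 57.40° ✓; |PZ| = 13.60 ✗.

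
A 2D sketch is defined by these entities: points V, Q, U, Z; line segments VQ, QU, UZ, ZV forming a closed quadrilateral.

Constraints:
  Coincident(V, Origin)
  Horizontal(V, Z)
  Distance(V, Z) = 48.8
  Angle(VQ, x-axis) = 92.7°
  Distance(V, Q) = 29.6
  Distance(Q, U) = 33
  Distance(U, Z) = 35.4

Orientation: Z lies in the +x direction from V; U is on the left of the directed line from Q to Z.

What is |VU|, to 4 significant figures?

44.20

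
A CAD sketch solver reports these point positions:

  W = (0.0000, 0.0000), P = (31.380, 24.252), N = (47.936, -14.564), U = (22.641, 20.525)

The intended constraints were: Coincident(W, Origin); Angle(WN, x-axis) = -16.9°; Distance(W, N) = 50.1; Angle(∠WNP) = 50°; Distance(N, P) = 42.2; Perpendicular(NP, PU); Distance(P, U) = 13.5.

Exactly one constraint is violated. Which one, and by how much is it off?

Distance(P, U) = 13.5 — off by 4.00.

W = (0.00, 0.00) ✓; WN at -16.90° ✓; |WN| = 50.10 ✓; ∠WNP = 50.00° ✓; |NP| = 42.20 ✓; ∠(NP, PU) = 90.00° ✓; |PU| = 9.501 ✗.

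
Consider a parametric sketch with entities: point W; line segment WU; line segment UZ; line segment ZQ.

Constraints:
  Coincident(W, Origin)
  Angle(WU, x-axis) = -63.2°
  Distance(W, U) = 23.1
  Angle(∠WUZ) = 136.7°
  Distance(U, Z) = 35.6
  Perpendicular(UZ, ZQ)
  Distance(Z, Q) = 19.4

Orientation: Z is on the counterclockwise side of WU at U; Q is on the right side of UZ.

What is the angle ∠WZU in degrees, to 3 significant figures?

16.8°

W is at the origin; WU runs at -63.2° with length 23.1, so U = 23.1·(cos -63.2°, sin -63.2°) = (10.4, -20.6). ∠WUZ = 136.7°, so UZ runs at -63.2° + (180° − 136.7°) = -19.9° from the x-axis; with |UZ| = 35.6, Z = U + 35.6·(cos -19.9°, sin -19.9°) = (43.9, -32.7). Then cos ∠WZU = ZW·ZU / (|ZW||ZU|), giving 16.8°.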